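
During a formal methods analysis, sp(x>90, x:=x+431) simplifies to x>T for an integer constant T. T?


Formula: sp(P, x:=E) = exists old_x. (x = E[old_x/x]) AND P[old_x/x] (old_x is the value of x before the assignment; eliminate old_x by solving x = E[old_x/x] for old_x)
Step 1: Precondition P: x>90, i.e. old_x > 90
Step 2: Assignment gives x = old_x + 431, so old_x = x - 431
Step 3: Substitute into P: x - 431 > 90
Step 4: Simplify: x > 90+431 = 521

521


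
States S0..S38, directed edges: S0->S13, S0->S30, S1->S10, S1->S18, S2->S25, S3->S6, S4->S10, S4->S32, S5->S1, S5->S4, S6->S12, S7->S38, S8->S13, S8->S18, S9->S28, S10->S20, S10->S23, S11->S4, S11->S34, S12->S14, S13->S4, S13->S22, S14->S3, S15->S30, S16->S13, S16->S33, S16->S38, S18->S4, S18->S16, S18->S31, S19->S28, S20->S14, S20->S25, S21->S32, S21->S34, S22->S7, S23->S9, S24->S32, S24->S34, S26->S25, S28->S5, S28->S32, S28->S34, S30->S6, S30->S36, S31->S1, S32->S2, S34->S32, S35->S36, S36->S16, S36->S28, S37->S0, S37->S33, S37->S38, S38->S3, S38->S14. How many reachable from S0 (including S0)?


BFS from S0:
  layer 0: {S0}
  layer 1: {S13, S30}
  layer 2: {S4, S6, S22, S36}
  layer 3: {S7, S10, S12, S16, S28, S32}
  layer 4: {S2, S5, S14, S20, S23, S33, S34, S38}
  layer 5: {S1, S3, S9, S25}
  layer 6: {S18}
  layer 7: {S31}
Reachable set: {S0, S1, S2, S3, S4, S5, S6, S7, S9, S10, S12, S13, S14, S16, S18, S20, S22, S23, S25, S28, S30, S31, S32, S33, S34, S36, S38}
Count = 27

27


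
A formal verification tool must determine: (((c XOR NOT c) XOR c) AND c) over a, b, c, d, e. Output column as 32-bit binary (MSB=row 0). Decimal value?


Formula: (((c XOR NOT c) XOR c) AND c) over a, b, c, d, e (32 rows)
Evaluate each row (bits = a,b,c,d,e, MSB first):
  row 0 [00000]: (((0 XOR NOT 0) XOR 0) AND 0) -> 0
  row 1 [00001]: (((0 XOR NOT 0) XOR 0) AND 0) -> 0
  row 2 [00010]: (((0 XOR NOT 0) XOR 0) AND 0) -> 0
  row 3 [00011]: (((0 XOR NOT 0) XOR 0) AND 0) -> 0
  row 4 [00100]: (((1 XOR NOT 1) XOR 1) AND 1) -> 0
  row 5 [00101]: (((1 XOR NOT 1) XOR 1) AND 1) -> 0
  row 6 [00110]: (((1 XOR NOT 1) XOR 1) AND 1) -> 0
  row 7 [00111]: (((1 XOR NOT 1) XOR 1) AND 1) -> 0
  row 8 [01000]: (((0 XOR NOT 0) XOR 0) AND 0) -> 0
  row 9 [01001]: (((0 XOR NOT 0) XOR 0) AND 0) -> 0
  row 10 [01010]: (((0 XOR NOT 0) XOR 0) AND 0) -> 0
  row 11 [01011]: (((0 XOR NOT 0) XOR 0) AND 0) -> 0
  row 12 [01100]: (((1 XOR NOT 1) XOR 1) AND 1) -> 0
  row 13 [01101]: (((1 XOR NOT 1) XOR 1) AND 1) -> 0
  row 14 [01110]: (((1 XOR NOT 1) XOR 1) AND 1) -> 0
  row 15 [01111]: (((1 XOR NOT 1) XOR 1) AND 1) -> 0
  row 16 [10000]: (((0 XOR NOT 0) XOR 0) AND 0) -> 0
  row 17 [10001]: (((0 XOR NOT 0) XOR 0) AND 0) -> 0
  row 18 [10010]: (((0 XOR NOT 0) XOR 0) AND 0) -> 0
  row 19 [10011]: (((0 XOR NOT 0) XOR 0) AND 0) -> 0
  row 20 [10100]: (((1 XOR NOT 1) XOR 1) AND 1) -> 0
  row 21 [10101]: (((1 XOR NOT 1) XOR 1) AND 1) -> 0
  row 22 [10110]: (((1 XOR NOT 1) XOR 1) AND 1) -> 0
  row 23 [10111]: (((1 XOR NOT 1) XOR 1) AND 1) -> 0
  row 24 [11000]: (((0 XOR NOT 0) XOR 0) AND 0) -> 0
  row 25 [11001]: (((0 XOR NOT 0) XOR 0) AND 0) -> 0
  row 26 [11010]: (((0 XOR NOT 0) XOR 0) AND 0) -> 0
  row 27 [11011]: (((0 XOR NOT 0) XOR 0) AND 0) -> 0
  row 28 [11100]: (((1 XOR NOT 1) XOR 1) AND 1) -> 0
  row 29 [11101]: (((1 XOR NOT 1) XOR 1) AND 1) -> 0
  row 30 [11110]: (((1 XOR NOT 1) XOR 1) AND 1) -> 0
  row 31 [11111]: (((1 XOR NOT 1) XOR 1) AND 1) -> 0
Full result column, 4 rows per line (a,b,c fixed per line; d,e runs 00..11 left to right):
  rows 0-3 [a,b,c=000]: 0000  = hex 0
  rows 4-7 [a,b,c=001]: 0000  = hex 0
  rows 8-11 [a,b,c=010]: 0000  = hex 0
  rows 12-15 [a,b,c=011]: 0000  = hex 0
  rows 16-19 [a,b,c=100]: 0000  = hex 0
  rows 20-23 [a,b,c=101]: 0000  = hex 0
  rows 24-27 [a,b,c=110]: 0000  = hex 0
  rows 28-31 [a,b,c=111]: 0000  = hex 0
Output column (row 0 .. row 31) = 00000000000000000000000000000000
Output column grouped in 4s = 0000 0000 0000 0000 0000 0000 0000 0000 = 0x00000000
Convert to decimal digit by digit (value = value*16 + digit):
  0 -> 0
  0*16 + 0 = 0
  0*16 + 0 = 0
  0*16 + 0 = 0
  0*16 + 0 = 0
  0*16 + 0 = 0
  0*16 + 0 = 0
  0*16 + 0 = 0
Decimal = 0

0


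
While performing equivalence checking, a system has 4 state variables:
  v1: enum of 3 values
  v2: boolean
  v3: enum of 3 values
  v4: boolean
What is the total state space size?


State space = product of domain sizes of all variables.
Domain sizes:
  v1 (enum of 3 values): 3
  v2 (boolean): 2
  v3 (enum of 3 values): 3
  v4 (boolean): 2
Product = 3 * 2 * 3 * 2 = 36

36


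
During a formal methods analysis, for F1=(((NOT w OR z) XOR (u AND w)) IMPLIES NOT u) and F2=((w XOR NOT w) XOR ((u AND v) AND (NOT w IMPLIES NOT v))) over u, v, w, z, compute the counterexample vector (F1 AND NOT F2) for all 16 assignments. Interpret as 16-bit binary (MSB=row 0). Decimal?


F1 = (((NOT w OR z) XOR (u AND w)) IMPLIES NOT u)
F2 = ((w XOR NOT w) XOR ((u AND v) AND (NOT w IMPLIES NOT v)))
Counterexample to F1=>F2 is where F1=1 and F2=0.
Evaluate each row (bits = u,v,w,z, MSB first):
  row 0 [0000]: F1=1 F2=1 -> F1&~F2 -> 0
  row 1 [0001]: F1=1 F2=1 -> F1&~F2 -> 0
  row 2 [0010]: F1=1 F2=1 -> F1&~F2 -> 0
  row 3 [0011]: F1=1 F2=1 -> F1&~F2 -> 0
  row 4 [0100]: F1=1 F2=1 -> F1&~F2 -> 0
  row 5 [0101]: F1=1 F2=1 -> F1&~F2 -> 0
  row 6 [0110]: F1=1 F2=1 -> F1&~F2 -> 0
  row 7 [0111]: F1=1 F2=1 -> F1&~F2 -> 0
  row 8 [1000]: F1=0 F2=1 -> F1&~F2 -> 0
  row 9 [1001]: F1=0 F2=1 -> F1&~F2 -> 0
  row 10 [1010]: F1=0 F2=1 -> F1&~F2 -> 0
  row 11 [1011]: F1=1 F2=1 -> F1&~F2 -> 0
  row 12 [1100]: F1=0 F2=1 -> F1&~F2 -> 0
  row 13 [1101]: F1=0 F2=1 -> F1&~F2 -> 0
  row 14 [1110]: F1=0 F2=0 -> F1&~F2 -> 0
  row 15 [1111]: F1=1 F2=0 -> F1&~F2 -> 1
Full result column, 4 rows per line (u,v fixed per line; w,z runs 00..11 left to right):
  rows 0-3 [u,v=00]: 0000  = hex 0
  rows 4-7 [u,v=01]: 0000  = hex 0
  rows 8-11 [u,v=10]: 0000  = hex 0
  rows 12-15 [u,v=11]: 0001  = hex 1
Counterexample vector (row 0 .. row 15) = 0000000000000001
Output column grouped in 4s = 0000 0000 0000 0001 = 0x0001
Convert to decimal digit by digit (value = value*16 + digit):
  0 -> 0
  0*16 + 0 = 0
  0*16 + 0 = 0
  0*16 + 1 = 1
Decimal = 1

1


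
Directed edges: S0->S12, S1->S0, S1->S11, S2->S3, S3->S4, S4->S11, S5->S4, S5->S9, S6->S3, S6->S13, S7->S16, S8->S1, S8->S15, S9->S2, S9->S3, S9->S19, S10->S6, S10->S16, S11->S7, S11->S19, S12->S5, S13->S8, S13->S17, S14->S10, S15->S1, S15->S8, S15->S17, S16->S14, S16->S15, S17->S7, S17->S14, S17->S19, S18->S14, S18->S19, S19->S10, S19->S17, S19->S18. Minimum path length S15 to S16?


BFS layer-by-layer from S15:
  dist 0: {S15}
  dist 1: {S1, S8, S17}
  dist 2: {S0, S7, S11, S14, S19}
  dist 3: {S10, S12, S16, S18}
  -> S16 reached at distance 3
Shortest path length = 3

3


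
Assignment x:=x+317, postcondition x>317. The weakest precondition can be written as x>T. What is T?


Formula: wp(x:=E, P) = P[E/x] (substitute E for x in postcondition)
Step 1: Postcondition: x>317
Step 2: Substitute x+317 for x: x+317>317
Step 3: Solve for x: x > 317-317 = 0

0


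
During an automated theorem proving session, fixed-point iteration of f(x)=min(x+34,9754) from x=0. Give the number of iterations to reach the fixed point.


Step 1: x=0, cap=9754, increment=34
Step 2: x grows by 34 each step until capped at 9754; fixed point is x=9754
Step 3: iterations = ceil(9754/34) = 287

287


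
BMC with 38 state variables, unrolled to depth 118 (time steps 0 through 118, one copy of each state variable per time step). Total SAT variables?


BMC unrolls to depth k, creating one copy of each state var for steps 0..k.
Step count = 118 + 1 = 119 (steps 0 through 118)
Vars per step = 38
Total = 38 * 119 = 4522

4522


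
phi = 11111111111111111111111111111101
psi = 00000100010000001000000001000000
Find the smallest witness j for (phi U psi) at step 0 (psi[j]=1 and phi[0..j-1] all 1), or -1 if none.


(phi U psi) at 0: need smallest j with psi[j]=1 and phi[i]=1 for all i in [0,j).
Scan from step 0:
  step 0: phi=1, psi=0 -> continue
  step 1: phi=1, psi=0 -> continue
  step 2: phi=1, psi=0 -> continue
  step 3: phi=1, psi=0 -> continue
  step 5: psi=1 and phi held for [0,5) -> witness found
Witness step = 5

5


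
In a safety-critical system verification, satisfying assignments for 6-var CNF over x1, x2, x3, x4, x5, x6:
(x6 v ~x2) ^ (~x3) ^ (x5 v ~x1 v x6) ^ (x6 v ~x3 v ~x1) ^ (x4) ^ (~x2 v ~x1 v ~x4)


CNF with 6 clauses over 6 vars (64 assignments).
An assignment satisfies CNF iff every clause has >=1 true literal.
Check each row (bits = x1,x2,x3,x4,x5,x6; clause T/F shown):
  row 0 [000000]: clauses=TTTTFT -> 0
  row 1 [000001]: clauses=TTTTFT -> 0
  row 2 [000010]: clauses=TTTTFT -> 0
  row 3 [000011]: clauses=TTTTFT -> 0
  row 4 [000100]: clauses=TTTTTT -> 1
  (every remaining row is evaluated the same way; all 64 results are listed next)
Full result column, 8 rows per line (x1,x2,x3 fixed per line; x4,x5,x6 runs 000..111 left to right):
  rows 0-7 [x1,x2,x3=000]: 00001111  (ones: 4)
  rows 8-15 [x1,x2,x3=001]: 00000000  (ones: 0)
  rows 16-23 [x1,x2,x3=010]: 00000101  (ones: 2)
  rows 24-31 [x1,x2,x3=011]: 00000000  (ones: 0)
  rows 32-39 [x1,x2,x3=100]: 00000111  (ones: 3)
  rows 40-47 [x1,x2,x3=101]: 00000000  (ones: 0)
  rows 48-55 [x1,x2,x3=110]: 00000000  (ones: 0)
  rows 56-63 [x1,x2,x3=111]: 00000000  (ones: 0)
Satisfying assignments = 4+0+2+0+3+0+0+0 = 9

9


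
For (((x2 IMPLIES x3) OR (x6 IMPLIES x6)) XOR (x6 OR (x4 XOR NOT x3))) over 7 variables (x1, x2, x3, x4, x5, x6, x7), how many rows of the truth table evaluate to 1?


Formula: (((x2 IMPLIES x3) OR (x6 IMPLIES x6)) XOR (x6 OR (x4 XOR NOT x3))) over 7 vars (128 rows)
Evaluate each row (x1, x2, x3, x4, x5, x6, x7 as bits, MSB first):
  row 0 [0000000]: (((0 IMPLIES 0) OR (0 IMPLIES 0)) XOR (0 OR (0 XOR NOT 0))) -> 0
  row 1 [0000001]: (((0 IMPLIES 0) OR (0 IMPLIES 0)) XOR (0 OR (0 XOR NOT 0))) -> 0
  row 2 [0000010]: (((0 IMPLIES 0) OR (1 IMPLIES 1)) XOR (1 OR (0 XOR NOT 0))) -> 0
  row 3 [0000011]: (((0 IMPLIES 0) OR (1 IMPLIES 1)) XOR (1 OR (0 XOR NOT 0))) -> 0
  row 4 [0000100]: (((0 IMPLIES 0) OR (0 IMPLIES 0)) XOR (0 OR (0 XOR NOT 0))) -> 0
  (every remaining row is evaluated the same way; all 128 results are listed next)
Full result column, 8 rows per line (x1,x2,x3,x4 fixed per line; x5,x6,x7 runs 000..111 left to right):
  rows 0-7 [x1,x2,x3,x4=0000]: 00000000  (ones: 0)
  rows 8-15 [x1,x2,x3,x4=0001]: 11001100  (ones: 4)
  rows 16-23 [x1,x2,x3,x4=0010]: 11001100  (ones: 4)
  rows 24-31 [x1,x2,x3,x4=0011]: 00000000  (ones: 0)
  rows 32-39 [x1,x2,x3,x4=0100]: 00000000  (ones: 0)
  rows 40-47 [x1,x2,x3,x4=0101]: 11001100  (ones: 4)
  rows 48-55 [x1,x2,x3,x4=0110]: 11001100  (ones: 4)
  rows 56-63 [x1,x2,x3,x4=0111]: 00000000  (ones: 0)
  rows 64-71 [x1,x2,x3,x4=1000]: 00000000  (ones: 0)
  rows 72-79 [x1,x2,x3,x4=1001]: 11001100  (ones: 4)
  rows 80-87 [x1,x2,x3,x4=1010]: 11001100  (ones: 4)
  rows 88-95 [x1,x2,x3,x4=1011]: 00000000  (ones: 0)
  rows 96-103 [x1,x2,x3,x4=1100]: 00000000  (ones: 0)
  rows 104-111 [x1,x2,x3,x4=1101]: 11001100  (ones: 4)
  rows 112-119 [x1,x2,x3,x4=1110]: 11001100  (ones: 4)
  rows 120-127 [x1,x2,x3,x4=1111]: 00000000  (ones: 0)
Count of 1-rows = 0+4+4+0+0+4+4+0+0+4+4+0+0+4+4+0 = 32

32


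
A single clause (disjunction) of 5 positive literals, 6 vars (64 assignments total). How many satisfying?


Step 1: Total=2^6=64
Step 2: Unsat when all 5 false: 2^1=2
Step 3: Sat=64-2=62

62


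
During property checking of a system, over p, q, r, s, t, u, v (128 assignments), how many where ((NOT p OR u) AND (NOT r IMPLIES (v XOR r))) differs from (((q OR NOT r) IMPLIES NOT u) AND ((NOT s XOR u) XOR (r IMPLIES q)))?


F1 = ((NOT p OR u) AND (NOT r IMPLIES (v XOR r)))
F2 = (((q OR NOT r) IMPLIES NOT u) AND ((NOT s XOR u) XOR (r IMPLIES q)))
Evaluate both on each of 128 rows (bits = p,q,r,s,t,u,v):
  row 0 [0000000]: F1=0 F2=0 -> 0
  row 1 [0000001]: F1=1 F2=0 (differ) -> 1
  row 2 [0000010]: F1=0 F2=0 -> 0
  row 3 [0000011]: F1=1 F2=0 (differ) -> 1
  row 4 [0000100]: F1=0 F2=0 -> 0
  (every remaining row is evaluated the same way; all 128 results are listed next)
Full result column, 8 rows per line (p,q,r,s fixed per line; t,u,v runs 000..111 left to right):
  rows 0-7 [p,q,r,s=0000]: 01010101  (ones: 4)
  rows 8-15 [p,q,r,s=0001]: 10011001  (ones: 4)
  rows 16-23 [p,q,r,s=0010]: 00110011  (ones: 4)
  rows 24-31 [p,q,r,s=0011]: 11001100  (ones: 4)
  rows 32-39 [p,q,r,s=0100]: 01010101  (ones: 4)
  rows 40-47 [p,q,r,s=0101]: 10011001  (ones: 4)
  rows 48-55 [p,q,r,s=0110]: 11111111  (ones: 8)
  rows 56-63 [p,q,r,s=0111]: 00110011  (ones: 4)
  rows 64-71 [p,q,r,s=1000]: 00010001  (ones: 2)
  rows 72-79 [p,q,r,s=1001]: 11011101  (ones: 6)
  rows 80-87 [p,q,r,s=1010]: 11111111  (ones: 8)
  rows 88-95 [p,q,r,s=1011]: 00000000  (ones: 0)
  rows 96-103 [p,q,r,s=1100]: 00010001  (ones: 2)
  rows 104-111 [p,q,r,s=1101]: 11011101  (ones: 6)
  rows 112-119 [p,q,r,s=1110]: 00110011  (ones: 4)
  rows 120-127 [p,q,r,s=1111]: 11111111  (ones: 8)
Disagreements = 4+4+4+4+4+4+8+4+2+6+8+0+2+6+4+8 = 72

72


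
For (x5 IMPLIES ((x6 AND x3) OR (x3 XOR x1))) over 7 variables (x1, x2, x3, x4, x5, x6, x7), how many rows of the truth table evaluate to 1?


Formula: (x5 IMPLIES ((x6 AND x3) OR (x3 XOR x1))) over 7 vars (128 rows)
Evaluate each row (x1, x2, x3, x4, x5, x6, x7 as bits, MSB first):
  row 0 [0000000]: (0 IMPLIES ((0 AND 0) OR (0 XOR 0))) -> 1
  row 1 [0000001]: (0 IMPLIES ((0 AND 0) OR (0 XOR 0))) -> 1
  row 2 [0000010]: (0 IMPLIES ((1 AND 0) OR (0 XOR 0))) -> 1
  row 3 [0000011]: (0 IMPLIES ((1 AND 0) OR (0 XOR 0))) -> 1
  row 4 [0000100]: (1 IMPLIES ((0 AND 0) OR (0 XOR 0))) -> 0
  (every remaining row is evaluated the same way; all 128 results are listed next)
Full result column, 8 rows per line (x1,x2,x3,x4 fixed per line; x5,x6,x7 runs 000..111 left to right):
  rows 0-7 [x1,x2,x3,x4=0000]: 11110000  (ones: 4)
  rows 8-15 [x1,x2,x3,x4=0001]: 11110000  (ones: 4)
  rows 16-23 [x1,x2,x3,x4=0010]: 11111111  (ones: 8)
  rows 24-31 [x1,x2,x3,x4=0011]: 11111111  (ones: 8)
  rows 32-39 [x1,x2,x3,x4=0100]: 11110000  (ones: 4)
  rows 40-47 [x1,x2,x3,x4=0101]: 11110000  (ones: 4)
  rows 48-55 [x1,x2,x3,x4=0110]: 11111111  (ones: 8)
  rows 56-63 [x1,x2,x3,x4=0111]: 11111111  (ones: 8)
  rows 64-71 [x1,x2,x3,x4=1000]: 11111111  (ones: 8)
  rows 72-79 [x1,x2,x3,x4=1001]: 11111111  (ones: 8)
  rows 80-87 [x1,x2,x3,x4=1010]: 11110011  (ones: 6)
  rows 88-95 [x1,x2,x3,x4=1011]: 11110011  (ones: 6)
  rows 96-103 [x1,x2,x3,x4=1100]: 11111111  (ones: 8)
  rows 104-111 [x1,x2,x3,x4=1101]: 11111111  (ones: 8)
  rows 112-119 [x1,x2,x3,x4=1110]: 11110011  (ones: 6)
  rows 120-127 [x1,x2,x3,x4=1111]: 11110011  (ones: 6)
Count of 1-rows = 4+4+8+8+4+4+8+8+8+8+6+6+8+8+6+6 = 104

104


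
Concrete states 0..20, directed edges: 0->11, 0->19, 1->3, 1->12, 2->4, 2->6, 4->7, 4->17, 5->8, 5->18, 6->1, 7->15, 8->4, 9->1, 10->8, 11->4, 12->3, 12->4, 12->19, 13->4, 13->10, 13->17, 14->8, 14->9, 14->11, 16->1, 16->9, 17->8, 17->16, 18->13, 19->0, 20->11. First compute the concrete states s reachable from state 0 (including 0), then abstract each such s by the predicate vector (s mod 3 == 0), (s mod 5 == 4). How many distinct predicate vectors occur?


BFS from 0:
Concrete reachable: {0, 1, 3, 4, 7, 8, 9, 11, 12, 15, 16, 17, 19}
Abstract via predicates (s mod 3 == 0), (s mod 5 == 4):
  (0,0) <- {1, 7, 8, 11, 16, 17}
  (0,1) <- {4, 19}
  (1,0) <- {0, 3, 12, 15}
  (1,1) <- {9}
Distinct abstract states = 4

4


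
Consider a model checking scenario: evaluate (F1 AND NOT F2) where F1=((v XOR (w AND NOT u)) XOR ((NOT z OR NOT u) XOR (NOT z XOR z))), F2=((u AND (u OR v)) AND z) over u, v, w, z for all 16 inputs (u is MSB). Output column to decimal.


F1 = ((v XOR (w AND NOT u)) XOR ((NOT z OR NOT u) XOR (NOT z XOR z)))
F2 = ((u AND (u OR v)) AND z)
Counterexample to F1=>F2 is where F1=1 and F2=0.
Evaluate each row (bits = u,v,w,z, MSB first):
  row 0 [0000]: F1=0 F2=0 -> F1&~F2 -> 0
  row 1 [0001]: F1=0 F2=0 -> F1&~F2 -> 0
  row 2 [0010]: F1=1 F2=0 -> F1&~F2 -> 1
  row 3 [0011]: F1=1 F2=0 -> F1&~F2 -> 1
  row 4 [0100]: F1=1 F2=0 -> F1&~F2 -> 1
  row 5 [0101]: F1=1 F2=0 -> F1&~F2 -> 1
  row 6 [0110]: F1=0 F2=0 -> F1&~F2 -> 0
  row 7 [0111]: F1=0 F2=0 -> F1&~F2 -> 0
  row 8 [1000]: F1=0 F2=0 -> F1&~F2 -> 0
  row 9 [1001]: F1=1 F2=1 -> F1&~F2 -> 0
  row 10 [1010]: F1=0 F2=0 -> F1&~F2 -> 0
  row 11 [1011]: F1=1 F2=1 -> F1&~F2 -> 0
  row 12 [1100]: F1=1 F2=0 -> F1&~F2 -> 1
  row 13 [1101]: F1=0 F2=1 -> F1&~F2 -> 0
  row 14 [1110]: F1=1 F2=0 -> F1&~F2 -> 1
  row 15 [1111]: F1=0 F2=1 -> F1&~F2 -> 0
Full result column, 4 rows per line (u,v fixed per line; w,z runs 00..11 left to right):
  rows 0-3 [u,v=00]: 0011  = hex 3
  rows 4-7 [u,v=01]: 1100  = hex C
  rows 8-11 [u,v=10]: 0000  = hex 0
  rows 12-15 [u,v=11]: 1010  = hex A
Counterexample vector (row 0 .. row 15) = 0011110000001010
Output column grouped in 4s = 0011 1100 0000 1010 = 0x3C0A
Convert to decimal digit by digit (value = value*16 + digit):
  3 -> 3
  3*16 + 12 (C) = 60
  60*16 + 0 = 960
  960*16 + 10 (A) = 15370
Decimal = 15370

15370


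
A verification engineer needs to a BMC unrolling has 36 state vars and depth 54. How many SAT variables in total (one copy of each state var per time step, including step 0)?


BMC unrolls to depth k, creating one copy of each state var for steps 0..k.
Step count = 54 + 1 = 55 (steps 0 through 54)
Vars per step = 36
Total = 36 * 55 = 1980

1980


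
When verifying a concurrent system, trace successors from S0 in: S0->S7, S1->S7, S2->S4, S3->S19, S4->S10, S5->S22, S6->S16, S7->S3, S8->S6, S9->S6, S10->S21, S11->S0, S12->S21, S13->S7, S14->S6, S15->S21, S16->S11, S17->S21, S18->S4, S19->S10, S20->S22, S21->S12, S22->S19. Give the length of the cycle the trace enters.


Trace from S0 until a state repeats:
  S0 -> S7 -> S3 -> S19 -> S10 -> S21 -> S12 -> S21
S21 first seen at step 5, revisited at step 7.
Cycle length = 7 - 5 = 2

2


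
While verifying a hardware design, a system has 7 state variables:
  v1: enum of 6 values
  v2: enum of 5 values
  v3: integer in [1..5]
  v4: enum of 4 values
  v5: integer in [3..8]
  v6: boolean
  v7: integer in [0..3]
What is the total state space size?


State space = product of domain sizes of all variables.
Domain sizes:
  v1 (enum of 6 values): 6
  v2 (enum of 5 values): 5
  v3 (integer in [1..5]): 5
  v4 (enum of 4 values): 4
  v5 (integer in [3..8]): 6
  v6 (boolean): 2
  v7 (integer in [0..3]): 4
Product = 6 * 5 * 5 * 4 * 6 * 2 * 4 = 28800

28800


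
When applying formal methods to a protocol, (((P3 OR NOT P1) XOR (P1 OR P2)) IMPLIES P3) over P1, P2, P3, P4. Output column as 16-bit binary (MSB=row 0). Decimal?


Formula: (((P3 OR NOT P1) XOR (P1 OR P2)) IMPLIES P3) over P1, P2, P3, P4 (16 rows)
Evaluate each row (bits = P1,P2,P3,P4, MSB first):
  row 0 [0000]: (((0 OR NOT 0) XOR (0 OR 0)) IMPLIES 0) -> 0
  row 1 [0001]: (((0 OR NOT 0) XOR (0 OR 0)) IMPLIES 0) -> 0
  row 2 [0010]: (((1 OR NOT 0) XOR (0 OR 0)) IMPLIES 1) -> 1
  row 3 [0011]: (((1 OR NOT 0) XOR (0 OR 0)) IMPLIES 1) -> 1
  row 4 [0100]: (((0 OR NOT 0) XOR (0 OR 1)) IMPLIES 0) -> 1
  row 5 [0101]: (((0 OR NOT 0) XOR (0 OR 1)) IMPLIES 0) -> 1
  row 6 [0110]: (((1 OR NOT 0) XOR (0 OR 1)) IMPLIES 1) -> 1
  row 7 [0111]: (((1 OR NOT 0) XOR (0 OR 1)) IMPLIES 1) -> 1
  row 8 [1000]: (((0 OR NOT 1) XOR (1 OR 0)) IMPLIES 0) -> 0
  row 9 [1001]: (((0 OR NOT 1) XOR (1 OR 0)) IMPLIES 0) -> 0
  row 10 [1010]: (((1 OR NOT 1) XOR (1 OR 0)) IMPLIES 1) -> 1
  row 11 [1011]: (((1 OR NOT 1) XOR (1 OR 0)) IMPLIES 1) -> 1
  row 12 [1100]: (((0 OR NOT 1) XOR (1 OR 1)) IMPLIES 0) -> 0
  row 13 [1101]: (((0 OR NOT 1) XOR (1 OR 1)) IMPLIES 0) -> 0
  row 14 [1110]: (((1 OR NOT 1) XOR (1 OR 1)) IMPLIES 1) -> 1
  row 15 [1111]: (((1 OR NOT 1) XOR (1 OR 1)) IMPLIES 1) -> 1
Full result column, 4 rows per line (P1,P2 fixed per line; P3,P4 runs 00..11 left to right):
  rows 0-3 [P1,P2=00]: 0011  = hex 3
  rows 4-7 [P1,P2=01]: 1111  = hex F
  rows 8-11 [P1,P2=10]: 0011  = hex 3
  rows 12-15 [P1,P2=11]: 0011  = hex 3
Output column (row 0 .. row 15) = 0011111100110011
Output column grouped in 4s = 0011 1111 0011 0011 = 0x3F33
Convert to decimal digit by digit (value = value*16 + digit):
  3 -> 3
  3*16 + 15 (F) = 63
  63*16 + 3 = 1011
  1011*16 + 3 = 16179
Decimal = 16179

16179


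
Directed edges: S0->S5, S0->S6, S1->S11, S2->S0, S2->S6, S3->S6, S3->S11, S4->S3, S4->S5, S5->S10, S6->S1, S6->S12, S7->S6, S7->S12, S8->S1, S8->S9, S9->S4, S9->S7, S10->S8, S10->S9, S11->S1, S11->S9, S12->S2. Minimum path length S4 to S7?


BFS layer-by-layer from S4:
  dist 0: {S4}
  dist 1: {S3, S5}
  dist 2: {S6, S10, S11}
  dist 3: {S1, S8, S9, S12}
  dist 4: {S2, S7}
  -> S7 reached at distance 4
Shortest path length = 4

4


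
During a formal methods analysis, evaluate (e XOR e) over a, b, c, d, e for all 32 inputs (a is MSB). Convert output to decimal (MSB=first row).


Formula: (e XOR e) over a, b, c, d, e (32 rows)
Evaluate each row (bits = a,b,c,d,e, MSB first):
  row 0 [00000]: (0 XOR 0) -> 0
  row 1 [00001]: (1 XOR 1) -> 0
  row 2 [00010]: (0 XOR 0) -> 0
  row 3 [00011]: (1 XOR 1) -> 0
  row 4 [00100]: (0 XOR 0) -> 0
  row 5 [00101]: (1 XOR 1) -> 0
  row 6 [00110]: (0 XOR 0) -> 0
  row 7 [00111]: (1 XOR 1) -> 0
  row 8 [01000]: (0 XOR 0) -> 0
  row 9 [01001]: (1 XOR 1) -> 0
  row 10 [01010]: (0 XOR 0) -> 0
  row 11 [01011]: (1 XOR 1) -> 0
  row 12 [01100]: (0 XOR 0) -> 0
  row 13 [01101]: (1 XOR 1) -> 0
  row 14 [01110]: (0 XOR 0) -> 0
  row 15 [01111]: (1 XOR 1) -> 0
  row 16 [10000]: (0 XOR 0) -> 0
  row 17 [10001]: (1 XOR 1) -> 0
  row 18 [10010]: (0 XOR 0) -> 0
  row 19 [10011]: (1 XOR 1) -> 0
  row 20 [10100]: (0 XOR 0) -> 0
  row 21 [10101]: (1 XOR 1) -> 0
  row 22 [10110]: (0 XOR 0) -> 0
  row 23 [10111]: (1 XOR 1) -> 0
  row 24 [11000]: (0 XOR 0) -> 0
  row 25 [11001]: (1 XOR 1) -> 0
  row 26 [11010]: (0 XOR 0) -> 0
  row 27 [11011]: (1 XOR 1) -> 0
  row 28 [11100]: (0 XOR 0) -> 0
  row 29 [11101]: (1 XOR 1) -> 0
  row 30 [11110]: (0 XOR 0) -> 0
  row 31 [11111]: (1 XOR 1) -> 0
Full result column, 4 rows per line (a,b,c fixed per line; d,e runs 00..11 left to right):
  rows 0-3 [a,b,c=000]: 0000  = hex 0
  rows 4-7 [a,b,c=001]: 0000  = hex 0
  rows 8-11 [a,b,c=010]: 0000  = hex 0
  rows 12-15 [a,b,c=011]: 0000  = hex 0
  rows 16-19 [a,b,c=100]: 0000  = hex 0
  rows 20-23 [a,b,c=101]: 0000  = hex 0
  rows 24-27 [a,b,c=110]: 0000  = hex 0
  rows 28-31 [a,b,c=111]: 0000  = hex 0
Output column (row 0 .. row 31) = 00000000000000000000000000000000
Output column grouped in 4s = 0000 0000 0000 0000 0000 0000 0000 0000 = 0x00000000
Convert to decimal digit by digit (value = value*16 + digit):
  0 -> 0
  0*16 + 0 = 0
  0*16 + 0 = 0
  0*16 + 0 = 0
  0*16 + 0 = 0
  0*16 + 0 = 0
  0*16 + 0 = 0
  0*16 + 0 = 0
Decimal = 0

0


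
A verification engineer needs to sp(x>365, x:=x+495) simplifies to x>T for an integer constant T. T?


Formula: sp(P, x:=E) = exists old_x. (x = E[old_x/x]) AND P[old_x/x] (old_x is the value of x before the assignment; eliminate old_x by solving x = E[old_x/x] for old_x)
Step 1: Precondition P: x>365, i.e. old_x > 365
Step 2: Assignment gives x = old_x + 495, so old_x = x - 495
Step 3: Substitute into P: x - 495 > 365
Step 4: Simplify: x > 365+495 = 860

860


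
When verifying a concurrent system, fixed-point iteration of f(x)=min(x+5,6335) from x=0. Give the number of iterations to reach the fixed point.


Step 1: x=0, cap=6335, increment=5
Step 2: x grows by 5 each step until capped at 6335; fixed point is x=6335
Step 3: iterations = ceil(6335/5) = 1267

1267


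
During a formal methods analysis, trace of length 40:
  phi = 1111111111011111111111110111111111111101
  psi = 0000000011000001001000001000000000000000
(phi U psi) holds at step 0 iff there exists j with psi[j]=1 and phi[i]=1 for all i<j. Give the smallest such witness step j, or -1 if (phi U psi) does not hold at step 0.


(phi U psi) at 0: need smallest j with psi[j]=1 and phi[i]=1 for all i in [0,j).
Scan from step 0:
  step 0: phi=1, psi=0 -> continue
  step 1: phi=1, psi=0 -> continue
  step 2: phi=1, psi=0 -> continue
  step 3: phi=1, psi=0 -> continue
  step 8: psi=1 and phi held for [0,8) -> witness found
Witness step = 8

8


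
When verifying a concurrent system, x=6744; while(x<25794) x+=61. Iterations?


Step 1: x goes from 6744 toward 25794 by 61; the body runs while x<25794, so iterations = ceil((bound-start)/step)
Step 2: Distance=19050
Step 3: ceil(19050/61)=313

313


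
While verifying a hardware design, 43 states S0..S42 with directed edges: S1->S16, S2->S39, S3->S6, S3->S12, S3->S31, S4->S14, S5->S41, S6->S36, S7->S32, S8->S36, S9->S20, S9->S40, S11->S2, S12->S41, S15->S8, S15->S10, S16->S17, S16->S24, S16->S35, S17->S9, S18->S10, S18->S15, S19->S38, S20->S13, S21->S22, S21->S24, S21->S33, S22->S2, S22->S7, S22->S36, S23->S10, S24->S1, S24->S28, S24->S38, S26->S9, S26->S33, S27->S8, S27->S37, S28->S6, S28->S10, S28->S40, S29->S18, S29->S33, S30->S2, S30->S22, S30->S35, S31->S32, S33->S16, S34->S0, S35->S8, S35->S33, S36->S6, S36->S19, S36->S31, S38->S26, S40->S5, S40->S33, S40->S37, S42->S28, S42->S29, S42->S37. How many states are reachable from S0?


BFS from S0:
  layer 0: {S0}
Reachable set: {S0}
Count = 1

1


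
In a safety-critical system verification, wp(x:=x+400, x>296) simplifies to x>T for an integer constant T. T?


Formula: wp(x:=E, P) = P[E/x] (substitute E for x in postcondition)
Step 1: Postcondition: x>296
Step 2: Substitute x+400 for x: x+400>296
Step 3: Solve for x: x > 296-400 = -104

-104


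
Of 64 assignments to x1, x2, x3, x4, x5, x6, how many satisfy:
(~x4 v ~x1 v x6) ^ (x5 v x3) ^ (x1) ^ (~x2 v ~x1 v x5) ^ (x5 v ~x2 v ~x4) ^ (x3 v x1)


CNF with 6 clauses over 6 vars (64 assignments).
An assignment satisfies CNF iff every clause has >=1 true literal.
Check each row (bits = x1,x2,x3,x4,x5,x6; clause T/F shown):
  row 0 [000000]: clauses=TFFTTF -> 0
  row 1 [000001]: clauses=TFFTTF -> 0
  row 2 [000010]: clauses=TTFTTF -> 0
  row 3 [000011]: clauses=TTFTTF -> 0
  row 4 [000100]: clauses=TFFTTF -> 0
  (every remaining row is evaluated the same way; all 64 results are listed next)
Full result column, 8 rows per line (x1,x2,x3 fixed per line; x4,x5,x6 runs 000..111 left to right):
  rows 0-7 [x1,x2,x3=000]: 00000000  (ones: 0)
  rows 8-15 [x1,x2,x3=001]: 00000000  (ones: 0)
  rows 16-23 [x1,x2,x3=010]: 00000000  (ones: 0)
  rows 24-31 [x1,x2,x3=011]: 00000000  (ones: 0)
  rows 32-39 [x1,x2,x3=100]: 00110001  (ones: 3)
  rows 40-47 [x1,x2,x3=101]: 11110101  (ones: 6)
  rows 48-55 [x1,x2,x3=110]: 00110001  (ones: 3)
  rows 56-63 [x1,x2,x3=111]: 00110001  (ones: 3)
Satisfying assignments = 0+0+0+0+3+6+3+3 = 15

15


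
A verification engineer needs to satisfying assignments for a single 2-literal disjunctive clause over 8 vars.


Step 1: Total=2^8=256
Step 2: Unsat when all 2 false: 2^6=64
Step 3: Sat=256-64=192

192


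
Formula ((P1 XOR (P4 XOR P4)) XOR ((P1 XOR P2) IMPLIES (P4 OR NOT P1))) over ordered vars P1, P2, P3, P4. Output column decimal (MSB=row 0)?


Formula: ((P1 XOR (P4 XOR P4)) XOR ((P1 XOR P2) IMPLIES (P4 OR NOT P1))) over P1, P2, P3, P4 (16 rows)
Evaluate each row (bits = P1,P2,P3,P4, MSB first):
  row 0 [0000]: ((0 XOR (0 XOR 0)) XOR ((0 XOR 0) IMPLIES (0 OR NOT 0))) -> 1
  row 1 [0001]: ((0 XOR (1 XOR 1)) XOR ((0 XOR 0) IMPLIES (1 OR NOT 0))) -> 1
  row 2 [0010]: ((0 XOR (0 XOR 0)) XOR ((0 XOR 0) IMPLIES (0 OR NOT 0))) -> 1
  row 3 [0011]: ((0 XOR (1 XOR 1)) XOR ((0 XOR 0) IMPLIES (1 OR NOT 0))) -> 1
  row 4 [0100]: ((0 XOR (0 XOR 0)) XOR ((0 XOR 1) IMPLIES (0 OR NOT 0))) -> 1
  row 5 [0101]: ((0 XOR (1 XOR 1)) XOR ((0 XOR 1) IMPLIES (1 OR NOT 0))) -> 1
  row 6 [0110]: ((0 XOR (0 XOR 0)) XOR ((0 XOR 1) IMPLIES (0 OR NOT 0))) -> 1
  row 7 [0111]: ((0 XOR (1 XOR 1)) XOR ((0 XOR 1) IMPLIES (1 OR NOT 0))) -> 1
  row 8 [1000]: ((1 XOR (0 XOR 0)) XOR ((1 XOR 0) IMPLIES (0 OR NOT 1))) -> 1
  row 9 [1001]: ((1 XOR (1 XOR 1)) XOR ((1 XOR 0) IMPLIES (1 OR NOT 1))) -> 0
  row 10 [1010]: ((1 XOR (0 XOR 0)) XOR ((1 XOR 0) IMPLIES (0 OR NOT 1))) -> 1
  row 11 [1011]: ((1 XOR (1 XOR 1)) XOR ((1 XOR 0) IMPLIES (1 OR NOT 1))) -> 0
  row 12 [1100]: ((1 XOR (0 XOR 0)) XOR ((1 XOR 1) IMPLIES (0 OR NOT 1))) -> 0
  row 13 [1101]: ((1 XOR (1 XOR 1)) XOR ((1 XOR 1) IMPLIES (1 OR NOT 1))) -> 0
  row 14 [1110]: ((1 XOR (0 XOR 0)) XOR ((1 XOR 1) IMPLIES (0 OR NOT 1))) -> 0
  row 15 [1111]: ((1 XOR (1 XOR 1)) XOR ((1 XOR 1) IMPLIES (1 OR NOT 1))) -> 0
Full result column, 4 rows per line (P1,P2 fixed per line; P3,P4 runs 00..11 left to right):
  rows 0-3 [P1,P2=00]: 1111  = hex F
  rows 4-7 [P1,P2=01]: 1111  = hex F
  rows 8-11 [P1,P2=10]: 1010  = hex A
  rows 12-15 [P1,P2=11]: 0000  = hex 0
Output column (row 0 .. row 15) = 1111111110100000
Output column grouped in 4s = 1111 1111 1010 0000 = 0xFFA0
Convert to decimal digit by digit (value = value*16 + digit):
  F -> 15
  15*16 + 15 (F) = 255
  255*16 + 10 (A) = 4090
  4090*16 + 0 = 65440
Decimal = 65440

65440


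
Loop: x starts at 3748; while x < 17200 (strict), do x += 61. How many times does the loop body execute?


Step 1: x goes from 3748 toward 17200 by 61; the body runs while x<17200, so iterations = ceil((bound-start)/step)
Step 2: Distance=13452
Step 3: ceil(13452/61)=221

221


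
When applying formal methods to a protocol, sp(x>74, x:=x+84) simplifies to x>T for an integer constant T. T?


Formula: sp(P, x:=E) = exists old_x. (x = E[old_x/x]) AND P[old_x/x] (old_x is the value of x before the assignment; eliminate old_x by solving x = E[old_x/x] for old_x)
Step 1: Precondition P: x>74, i.e. old_x > 74
Step 2: Assignment gives x = old_x + 84, so old_x = x - 84
Step 3: Substitute into P: x - 84 > 74
Step 4: Simplify: x > 74+84 = 158

158


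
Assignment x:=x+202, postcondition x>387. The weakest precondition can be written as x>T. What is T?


Formula: wp(x:=E, P) = P[E/x] (substitute E for x in postcondition)
Step 1: Postcondition: x>387
Step 2: Substitute x+202 for x: x+202>387
Step 3: Solve for x: x > 387-202 = 185

185


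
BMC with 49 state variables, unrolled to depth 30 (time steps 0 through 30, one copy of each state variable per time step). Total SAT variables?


BMC unrolls to depth k, creating one copy of each state var for steps 0..k.
Step count = 30 + 1 = 31 (steps 0 through 30)
Vars per step = 49
Total = 49 * 31 = 1519

1519


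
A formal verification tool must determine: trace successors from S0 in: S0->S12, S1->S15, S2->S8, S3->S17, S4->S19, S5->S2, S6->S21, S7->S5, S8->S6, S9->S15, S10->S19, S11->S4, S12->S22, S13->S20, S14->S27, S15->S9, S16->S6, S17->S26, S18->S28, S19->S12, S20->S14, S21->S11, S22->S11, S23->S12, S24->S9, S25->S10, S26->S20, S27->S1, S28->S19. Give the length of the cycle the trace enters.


Trace from S0 until a state repeats:
  S0 -> S12 -> S22 -> S11 -> S4 -> S19 -> S12
S12 first seen at step 1, revisited at step 6.
Cycle length = 6 - 1 = 5

5


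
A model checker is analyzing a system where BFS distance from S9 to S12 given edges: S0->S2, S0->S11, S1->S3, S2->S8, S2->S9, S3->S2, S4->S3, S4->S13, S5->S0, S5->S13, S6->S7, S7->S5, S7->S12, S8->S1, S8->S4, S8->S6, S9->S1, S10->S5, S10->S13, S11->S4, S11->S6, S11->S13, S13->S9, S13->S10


BFS layer-by-layer from S9:
  dist 0: {S9}
  dist 1: {S1}
  dist 2: {S3}
  dist 3: {S2}
  dist 4: {S8}
  dist 5: {S4, S6}
  dist 6: {S7, S13}
  dist 7: {S5, S10, S12}
  -> S12 reached at distance 7
Shortest path length = 7

7


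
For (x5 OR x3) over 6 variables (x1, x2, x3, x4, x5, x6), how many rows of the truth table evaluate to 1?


Formula: (x5 OR x3) over 6 vars (64 rows)
Evaluate each row (x1, x2, x3, x4, x5, x6 as bits, MSB first):
  row 0 [000000]: (0 OR 0) -> 0
  row 1 [000001]: (0 OR 0) -> 0
  row 2 [000010]: (1 OR 0) -> 1
  row 3 [000011]: (1 OR 0) -> 1
  row 4 [000100]: (0 OR 0) -> 0
  (every remaining row is evaluated the same way; all 64 results are listed next)
Full result column, 8 rows per line (x1,x2,x3 fixed per line; x4,x5,x6 runs 000..111 left to right):
  rows 0-7 [x1,x2,x3=000]: 00110011  (ones: 4)
  rows 8-15 [x1,x2,x3=001]: 11111111  (ones: 8)
  rows 16-23 [x1,x2,x3=010]: 00110011  (ones: 4)
  rows 24-31 [x1,x2,x3=011]: 11111111  (ones: 8)
  rows 32-39 [x1,x2,x3=100]: 00110011  (ones: 4)
  rows 40-47 [x1,x2,x3=101]: 11111111  (ones: 8)
  rows 48-55 [x1,x2,x3=110]: 00110011  (ones: 4)
  rows 56-63 [x1,x2,x3=111]: 11111111  (ones: 8)
Count of 1-rows = 4+8+4+8+4+8+4+8 = 48

48


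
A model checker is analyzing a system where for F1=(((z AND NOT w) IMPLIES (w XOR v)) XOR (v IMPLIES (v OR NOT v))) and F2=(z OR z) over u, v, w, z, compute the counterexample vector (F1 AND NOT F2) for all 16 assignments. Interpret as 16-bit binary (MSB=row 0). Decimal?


F1 = (((z AND NOT w) IMPLIES (w XOR v)) XOR (v IMPLIES (v OR NOT v)))
F2 = (z OR z)
Counterexample to F1=>F2 is where F1=1 and F2=0.
Evaluate each row (bits = u,v,w,z, MSB first):
  row 0 [0000]: F1=0 F2=0 -> F1&~F2 -> 0
  row 1 [0001]: F1=1 F2=1 -> F1&~F2 -> 0
  row 2 [0010]: F1=0 F2=0 -> F1&~F2 -> 0
  row 3 [0011]: F1=0 F2=1 -> F1&~F2 -> 0
  row 4 [0100]: F1=0 F2=0 -> F1&~F2 -> 0
  row 5 [0101]: F1=0 F2=1 -> F1&~F2 -> 0
  row 6 [0110]: F1=0 F2=0 -> F1&~F2 -> 0
  row 7 [0111]: F1=0 F2=1 -> F1&~F2 -> 0
  row 8 [1000]: F1=0 F2=0 -> F1&~F2 -> 0
  row 9 [1001]: F1=1 F2=1 -> F1&~F2 -> 0
  row 10 [1010]: F1=0 F2=0 -> F1&~F2 -> 0
  row 11 [1011]: F1=0 F2=1 -> F1&~F2 -> 0
  row 12 [1100]: F1=0 F2=0 -> F1&~F2 -> 0
  row 13 [1101]: F1=0 F2=1 -> F1&~F2 -> 0
  row 14 [1110]: F1=0 F2=0 -> F1&~F2 -> 0
  row 15 [1111]: F1=0 F2=1 -> F1&~F2 -> 0
Full result column, 4 rows per line (u,v fixed per line; w,z runs 00..11 left to right):
  rows 0-3 [u,v=00]: 0000  = hex 0
  rows 4-7 [u,v=01]: 0000  = hex 0
  rows 8-11 [u,v=10]: 0000  = hex 0
  rows 12-15 [u,v=11]: 0000  = hex 0
Counterexample vector (row 0 .. row 15) = 0000000000000000
Output column grouped in 4s = 0000 0000 0000 0000 = 0x0000
Convert to decimal digit by digit (value = value*16 + digit):
  0 -> 0
  0*16 + 0 = 0
  0*16 + 0 = 0
  0*16 + 0 = 0
Decimal = 0

0


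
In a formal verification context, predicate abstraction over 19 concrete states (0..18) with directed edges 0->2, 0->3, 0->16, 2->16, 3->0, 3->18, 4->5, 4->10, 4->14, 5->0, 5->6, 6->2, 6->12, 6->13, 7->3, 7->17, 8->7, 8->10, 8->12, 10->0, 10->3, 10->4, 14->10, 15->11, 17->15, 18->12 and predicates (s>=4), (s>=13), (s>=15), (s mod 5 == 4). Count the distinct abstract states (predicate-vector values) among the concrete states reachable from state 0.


BFS from 0:
Concrete reachable: {0, 2, 3, 12, 16, 18}
Abstract via predicates (s>=4), (s>=13), (s>=15), (s mod 5 == 4):
  (0,0,0,0) <- {0, 2, 3}
  (1,0,0,0) <- {12}
  (1,1,1,0) <- {16, 18}
Distinct abstract states = 3

3


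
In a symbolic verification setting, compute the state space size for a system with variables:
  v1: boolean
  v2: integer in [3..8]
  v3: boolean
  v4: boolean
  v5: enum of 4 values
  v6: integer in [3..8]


State space = product of domain sizes of all variables.
Domain sizes:
  v1 (boolean): 2
  v2 (integer in [3..8]): 6
  v3 (boolean): 2
  v4 (boolean): 2
  v5 (enum of 4 values): 4
  v6 (integer in [3..8]): 6
Product = 2 * 6 * 2 * 2 * 4 * 6 = 1152

1152


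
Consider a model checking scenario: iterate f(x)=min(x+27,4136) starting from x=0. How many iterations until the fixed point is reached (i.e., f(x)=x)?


Step 1: x=0, cap=4136, increment=27
Step 2: x grows by 27 each step until capped at 4136; fixed point is x=4136
Step 3: iterations = ceil(4136/27) = 154

154


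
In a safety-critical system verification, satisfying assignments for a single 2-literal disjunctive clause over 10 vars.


Step 1: Total=2^10=1024
Step 2: Unsat when all 2 false: 2^8=256
Step 3: Sat=1024-256=768

768


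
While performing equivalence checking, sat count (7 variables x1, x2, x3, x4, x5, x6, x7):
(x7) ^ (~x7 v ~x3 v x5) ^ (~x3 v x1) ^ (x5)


CNF with 4 clauses over 7 vars (128 assignments).
An assignment satisfies CNF iff every clause has >=1 true literal.
Check each row (bits = x1,x2,x3,x4,x5,x6,x7; clause T/F shown):
  row 0 [0000000]: clauses=FTTF -> 0
  row 1 [0000001]: clauses=TTTF -> 0
  row 2 [0000010]: clauses=FTTF -> 0
  row 3 [0000011]: clauses=TTTF -> 0
  row 4 [0000100]: clauses=FTTT -> 0
  (every remaining row is evaluated the same way; all 128 results are listed next)
Full result column, 8 rows per line (x1,x2,x3,x4 fixed per line; x5,x6,x7 runs 000..111 left to right):
  rows 0-7 [x1,x2,x3,x4=0000]: 00000101  (ones: 2)
  rows 8-15 [x1,x2,x3,x4=0001]: 00000101  (ones: 2)
  rows 16-23 [x1,x2,x3,x4=0010]: 00000000  (ones: 0)
  rows 24-31 [x1,x2,x3,x4=0011]: 00000000  (ones: 0)
  rows 32-39 [x1,x2,x3,x4=0100]: 00000101  (ones: 2)
  rows 40-47 [x1,x2,x3,x4=0101]: 00000101  (ones: 2)
  rows 48-55 [x1,x2,x3,x4=0110]: 00000000  (ones: 0)
  rows 56-63 [x1,x2,x3,x4=0111]: 00000000  (ones: 0)
  rows 64-71 [x1,x2,x3,x4=1000]: 00000101  (ones: 2)
  rows 72-79 [x1,x2,x3,x4=1001]: 00000101  (ones: 2)
  rows 80-87 [x1,x2,x3,x4=1010]: 00000101  (ones: 2)
  rows 88-95 [x1,x2,x3,x4=1011]: 00000101  (ones: 2)
  rows 96-103 [x1,x2,x3,x4=1100]: 00000101  (ones: 2)
  rows 104-111 [x1,x2,x3,x4=1101]: 00000101  (ones: 2)
  rows 112-119 [x1,x2,x3,x4=1110]: 00000101  (ones: 2)
  rows 120-127 [x1,x2,x3,x4=1111]: 00000101  (ones: 2)
Satisfying assignments = 2+2+0+0+2+2+0+0+2+2+2+2+2+2+2+2 = 24

24


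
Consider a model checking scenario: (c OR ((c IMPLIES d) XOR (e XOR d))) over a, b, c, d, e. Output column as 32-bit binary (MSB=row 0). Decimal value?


Formula: (c OR ((c IMPLIES d) XOR (e XOR d))) over a, b, c, d, e (32 rows)
Evaluate each row (bits = a,b,c,d,e, MSB first):
  row 0 [00000]: (0 OR ((0 IMPLIES 0) XOR (0 XOR 0))) -> 1
  row 1 [00001]: (0 OR ((0 IMPLIES 0) XOR (1 XOR 0))) -> 0
  row 2 [00010]: (0 OR ((0 IMPLIES 1) XOR (0 XOR 1))) -> 0
  row 3 [00011]: (0 OR ((0 IMPLIES 1) XOR (1 XOR 1))) -> 1
  row 4 [00100]: (1 OR ((1 IMPLIES 0) XOR (0 XOR 0))) -> 1
  row 5 [00101]: (1 OR ((1 IMPLIES 0) XOR (1 XOR 0))) -> 1
  row 6 [00110]: (1 OR ((1 IMPLIES 1) XOR (0 XOR 1))) -> 1
  row 7 [00111]: (1 OR ((1 IMPLIES 1) XOR (1 XOR 1))) -> 1
  row 8 [01000]: (0 OR ((0 IMPLIES 0) XOR (0 XOR 0))) -> 1
  row 9 [01001]: (0 OR ((0 IMPLIES 0) XOR (1 XOR 0))) -> 0
  row 10 [01010]: (0 OR ((0 IMPLIES 1) XOR (0 XOR 1))) -> 0
  row 11 [01011]: (0 OR ((0 IMPLIES 1) XOR (1 XOR 1))) -> 1
  row 12 [01100]: (1 OR ((1 IMPLIES 0) XOR (0 XOR 0))) -> 1
  row 13 [01101]: (1 OR ((1 IMPLIES 0) XOR (1 XOR 0))) -> 1
  row 14 [01110]: (1 OR ((1 IMPLIES 1) XOR (0 XOR 1))) -> 1
  row 15 [01111]: (1 OR ((1 IMPLIES 1) XOR (1 XOR 1))) -> 1
  row 16 [10000]: (0 OR ((0 IMPLIES 0) XOR (0 XOR 0))) -> 1
  row 17 [10001]: (0 OR ((0 IMPLIES 0) XOR (1 XOR 0))) -> 0
  row 18 [10010]: (0 OR ((0 IMPLIES 1) XOR (0 XOR 1))) -> 0
  row 19 [10011]: (0 OR ((0 IMPLIES 1) XOR (1 XOR 1))) -> 1
  row 20 [10100]: (1 OR ((1 IMPLIES 0) XOR (0 XOR 0))) -> 1
  row 21 [10101]: (1 OR ((1 IMPLIES 0) XOR (1 XOR 0))) -> 1
  row 22 [10110]: (1 OR ((1 IMPLIES 1) XOR (0 XOR 1))) -> 1
  row 23 [10111]: (1 OR ((1 IMPLIES 1) XOR (1 XOR 1))) -> 1
  row 24 [11000]: (0 OR ((0 IMPLIES 0) XOR (0 XOR 0))) -> 1
  row 25 [11001]: (0 OR ((0 IMPLIES 0) XOR (1 XOR 0))) -> 0
  row 26 [11010]: (0 OR ((0 IMPLIES 1) XOR (0 XOR 1))) -> 0
  row 27 [11011]: (0 OR ((0 IMPLIES 1) XOR (1 XOR 1))) -> 1
  row 28 [11100]: (1 OR ((1 IMPLIES 0) XOR (0 XOR 0))) -> 1
  row 29 [11101]: (1 OR ((1 IMPLIES 0) XOR (1 XOR 0))) -> 1
  row 30 [11110]: (1 OR ((1 IMPLIES 1) XOR (0 XOR 1))) -> 1
  row 31 [11111]: (1 OR ((1 IMPLIES 1) XOR (1 XOR 1))) -> 1
Full result column, 4 rows per line (a,b,c fixed per line; d,e runs 00..11 left to right):
  rows 0-3 [a,b,c=000]: 1001  = hex 9
  rows 4-7 [a,b,c=001]: 1111  = hex F
  rows 8-11 [a,b,c=010]: 1001  = hex 9
  rows 12-15 [a,b,c=011]: 1111  = hex F
  rows 16-19 [a,b,c=100]: 1001  = hex 9
  rows 20-23 [a,b,c=101]: 1111  = hex F
  rows 24-27 [a,b,c=110]: 1001  = hex 9
  rows 28-31 [a,b,c=111]: 1111  = hex F
Output column (row 0 .. row 31) = 10011111100111111001111110011111
Output column grouped in 4s = 1001 1111 1001 1111 1001 1111 1001 1111 = 0x9F9F9F9F
Convert to decimal digit by digit (value = value*16 + digit):
  9 -> 9
  9*16 + 15 (F) = 159
  159*16 + 9 = 2553
  2553*16 + 15 (F) = 40863
  40863*16 + 9 = 653817
  653817*16 + 15 (F) = 10461087
  10461087*16 + 9 = 167377401
  167377401*16 + 15 (F) = 2678038431
Decimal = 2678038431

2678038431
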